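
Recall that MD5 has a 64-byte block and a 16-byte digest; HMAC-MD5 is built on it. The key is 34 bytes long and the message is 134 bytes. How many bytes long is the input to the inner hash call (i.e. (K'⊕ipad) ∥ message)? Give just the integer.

198

Key is 34 ≤ 64 bytes, zero-padded: |K'| = 64.
Inner input = (K'⊕ipad) ∥ m → 64 + 134 = 198 bytes.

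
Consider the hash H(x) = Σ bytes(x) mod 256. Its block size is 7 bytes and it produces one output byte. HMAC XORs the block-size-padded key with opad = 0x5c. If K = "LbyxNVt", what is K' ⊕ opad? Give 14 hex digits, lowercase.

103e2524120a28

Key "LbyxNVt" = 4c 62 79 78 4e 56 74 is exactly B = 7 bytes: K' = 4c 62 79 78 4e 56 74.
XOR each byte with 0x5c: 4c⊕5c=10, 62⊕5c=3e, 79⊕5c=25, 78⊕5c=24, 4e⊕5c=12, 56⊕5c=0a, 74⊕5c=28.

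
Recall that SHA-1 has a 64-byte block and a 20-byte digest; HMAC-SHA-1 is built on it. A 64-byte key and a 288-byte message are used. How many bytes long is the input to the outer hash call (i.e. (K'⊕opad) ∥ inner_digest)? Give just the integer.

84

Key is 64 ≤ 64 bytes, zero-padded: |K'| = 64.
Outer input = (K'⊕opad) ∥ H(inner) → 64 + 20 = 84 bytes.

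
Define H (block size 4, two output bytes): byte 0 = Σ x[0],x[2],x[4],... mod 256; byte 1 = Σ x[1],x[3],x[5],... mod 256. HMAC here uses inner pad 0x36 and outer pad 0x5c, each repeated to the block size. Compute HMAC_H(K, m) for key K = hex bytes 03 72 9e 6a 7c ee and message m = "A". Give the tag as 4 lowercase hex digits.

3f24

Key hex bytes 03 72 9e 6a 7c ee is 6 bytes > B = 4, so hash it first: H(key) = 1d ca, then zero-pad to 4 bytes: K' = 1d ca 00 00.
K' ⊕ ipad = 2b fc 36 36.  K' ⊕ opad = 41 96 5c 5c.
Inner input = (K'⊕ipad) ∥ m = 2b fc 36 36 ∥ 41.
Inner hash: even-index sum = 162 mod 256 = 162; odd-index sum = 306 mod 256 = 50 → a2 32.
Outer input = (K'⊕opad) ∥ inner = 41 96 5c 5c ∥ a2 32.
Outer hash (tag): even-index sum = 319 mod 256 = 63; odd-index sum = 292 mod 256 = 36 → 3f 24.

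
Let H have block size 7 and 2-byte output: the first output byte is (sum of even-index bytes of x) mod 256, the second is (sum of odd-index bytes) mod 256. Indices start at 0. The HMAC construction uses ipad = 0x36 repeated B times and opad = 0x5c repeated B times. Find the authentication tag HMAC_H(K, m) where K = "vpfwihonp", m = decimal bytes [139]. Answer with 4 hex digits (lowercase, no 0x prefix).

Key "vpfwihonp" = 76 70 66 77 69 68 6f 6e 70 is 9 bytes > B = 7, so hash it first: H(key) = 24 bd, then zero-pad to 7 bytes: K' = 24 bd 00 00 00 00 00.
K' ⊕ ipad = 12 8b 36 36 36 36 36.  K' ⊕ opad = 78 e1 5c 5c 5c 5c 5c.
Inner input = (K'⊕ipad) ∥ m = 12 8b 36 36 36 36 36 ∥ 8b.
Inner hash: even-index sum = 180 mod 256 = 180; odd-index sum = 386 mod 256 = 130 → b4 82.
Outer input = (K'⊕opad) ∥ inner = 78 e1 5c 5c 5c 5c 5c ∥ b4 82.
Outer hash (tag): even-index sum = 526 mod 256 = 14; odd-index sum = 589 mod 256 = 77 → 0e 4d.

0e4d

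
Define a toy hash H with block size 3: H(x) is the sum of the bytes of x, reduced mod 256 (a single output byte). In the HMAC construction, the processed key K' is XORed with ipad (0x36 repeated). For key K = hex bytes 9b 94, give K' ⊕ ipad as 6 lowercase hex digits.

ada236

Key hex bytes 9b 94 is 2 bytes ≤ B = 3; zero-pad to 3 bytes: K' = 9b 94 00.
XOR each byte with 0x36: 9b⊕36=ad, 94⊕36=a2, 00⊕36=36.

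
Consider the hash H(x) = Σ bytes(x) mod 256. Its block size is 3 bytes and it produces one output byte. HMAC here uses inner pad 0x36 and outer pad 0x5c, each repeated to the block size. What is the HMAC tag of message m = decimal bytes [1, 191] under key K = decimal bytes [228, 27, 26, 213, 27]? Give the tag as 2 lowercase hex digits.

Key decimal bytes [228, 27, 26, 213, 27] = e4 1b 1a d5 1b is 5 bytes > B = 3, so hash it first: H(key) = 09, then zero-pad to 3 bytes: K' = 09 00 00.
K' ⊕ ipad = 3f 36 36.  K' ⊕ opad = 55 5c 5c.
Inner input = (K'⊕ipad) ∥ m = 3f 36 36 ∥ 01 bf.
Inner hash: sum = 63+54+54+1+191 = 363; mod 256 = 107 → 6b.
Outer input = (K'⊕opad) ∥ inner = 55 5c 5c ∥ 6b.
Outer hash (tag): sum = 85+92+92+107 = 376; mod 256 = 120 → 78.

78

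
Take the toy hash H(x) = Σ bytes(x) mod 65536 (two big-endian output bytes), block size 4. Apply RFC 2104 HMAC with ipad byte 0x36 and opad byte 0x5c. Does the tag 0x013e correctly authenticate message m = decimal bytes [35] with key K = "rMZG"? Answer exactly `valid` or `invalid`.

invalid

Key "rMZG" = 72 4d 5a 47 is exactly B = 4 bytes: K' = 72 4d 5a 47.
K' ⊕ ipad = 44 7b 6c 71; K' ⊕ opad = 2e 11 06 1b.
Inner hash: sum = 68+123+108+113+35 = 447 → 01 bf.
Outer hash (recomputed tag): sum = 46+17+6+27+1+191 = 288 → 01 20.
Recomputed tag = 0120; claimed = 013e → mismatch.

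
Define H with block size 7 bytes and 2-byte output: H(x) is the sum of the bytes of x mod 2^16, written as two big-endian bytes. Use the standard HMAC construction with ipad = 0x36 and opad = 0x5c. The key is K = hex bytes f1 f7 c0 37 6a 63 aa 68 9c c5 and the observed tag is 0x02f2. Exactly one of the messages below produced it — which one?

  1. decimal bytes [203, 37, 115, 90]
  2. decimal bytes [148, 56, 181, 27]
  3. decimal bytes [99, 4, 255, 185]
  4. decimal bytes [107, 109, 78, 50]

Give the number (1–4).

3

Key hex bytes f1 f7 c0 37 6a 63 aa 68 9c c5 is 10 bytes > B = 7, so hash it first: H(key) = 06 1f, then zero-pad to 7 bytes: K' = 06 1f 00 00 00 00 00.
K' ⊕ ipad = 30 29 36 36 36 36 36; K' ⊕ opad = 5a 43 5c 5c 5c 5c 5c.
m1: inner = H(30 29 36 36 36 36 36 cb 25 73 5a) = 03 24; tag = H(5a 43 5c 5c 5c 5c 5c 03 24) = 0290
m2: inner = H(30 29 36 36 36 36 36 94 38 b5 1b) = 03 03; tag = H(5a 43 5c 5c 5c 5c 5c 03 03) = 026f
m3: inner = H(30 29 36 36 36 36 36 63 04 ff b9) = 03 86; tag = H(5a 43 5c 5c 5c 5c 5c 03 86) = 02f2 ← matches
m4: inner = H(30 29 36 36 36 36 36 6b 6d 4e 32) = 02 bf; tag = H(5a 43 5c 5c 5c 5c 5c 02 bf) = 032a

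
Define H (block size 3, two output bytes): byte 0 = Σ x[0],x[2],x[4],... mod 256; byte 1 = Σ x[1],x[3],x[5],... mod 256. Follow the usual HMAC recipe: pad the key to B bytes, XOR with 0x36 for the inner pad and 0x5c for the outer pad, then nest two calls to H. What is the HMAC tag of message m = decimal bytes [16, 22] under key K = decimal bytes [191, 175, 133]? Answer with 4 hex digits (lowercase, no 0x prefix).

6545

Key decimal bytes [191, 175, 133] = bf af 85 is exactly B = 3 bytes: K' = bf af 85.
K' ⊕ ipad = 89 99 b3.  K' ⊕ opad = e3 f3 d9.
Inner input = (K'⊕ipad) ∥ m = 89 99 b3 ∥ 10 16.
Inner hash: even-index sum = 338 mod 256 = 82; odd-index sum = 169 mod 256 = 169 → 52 a9.
Outer input = (K'⊕opad) ∥ inner = e3 f3 d9 ∥ 52 a9.
Outer hash (tag): even-index sum = 613 mod 256 = 101; odd-index sum = 325 mod 256 = 69 → 65 45.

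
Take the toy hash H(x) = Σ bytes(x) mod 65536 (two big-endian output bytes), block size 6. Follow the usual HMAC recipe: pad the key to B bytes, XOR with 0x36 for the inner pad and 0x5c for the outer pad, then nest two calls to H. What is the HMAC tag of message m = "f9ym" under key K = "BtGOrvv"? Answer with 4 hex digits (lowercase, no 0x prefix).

Key "BtGOrvv" = 42 74 47 4f 72 76 76 is 7 bytes > B = 6, so hash it first: H(key) = 02 aa, then zero-pad to 6 bytes: K' = 02 aa 00 00 00 00.
K' ⊕ ipad = 34 9c 36 36 36 36.  K' ⊕ opad = 5e f6 5c 5c 5c 5c.
Inner input = (K'⊕ipad) ∥ m = 34 9c 36 36 36 36 ∥ 66 39 79 6d.
Inner hash: sum = 52+156+54+54+54+54+102+57+121+109 = 813 → 03 2d.
Outer input = (K'⊕opad) ∥ inner = 5e f6 5c 5c 5c 5c ∥ 03 2d.
Outer hash (tag): sum = 94+246+92+92+92+92+3+45 = 756 → 02 f4.

02f4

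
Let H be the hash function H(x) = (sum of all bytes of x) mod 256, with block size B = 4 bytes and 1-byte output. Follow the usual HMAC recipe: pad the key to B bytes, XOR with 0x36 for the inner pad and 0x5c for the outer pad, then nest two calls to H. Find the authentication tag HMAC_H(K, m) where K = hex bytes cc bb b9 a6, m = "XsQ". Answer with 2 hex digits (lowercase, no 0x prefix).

18

Key hex bytes cc bb b9 a6 is exactly B = 4 bytes: K' = cc bb b9 a6.
K' ⊕ ipad = fa 8d 8f 90.  K' ⊕ opad = 90 e7 e5 fa.
Inner input = (K'⊕ipad) ∥ m = fa 8d 8f 90 ∥ 58 73 51.
Inner hash: sum = 250+141+143+144+88+115+81 = 962; mod 256 = 194 → c2.
Outer input = (K'⊕opad) ∥ inner = 90 e7 e5 fa ∥ c2.
Outer hash (tag): sum = 144+231+229+250+194 = 1048; mod 256 = 24 → 18.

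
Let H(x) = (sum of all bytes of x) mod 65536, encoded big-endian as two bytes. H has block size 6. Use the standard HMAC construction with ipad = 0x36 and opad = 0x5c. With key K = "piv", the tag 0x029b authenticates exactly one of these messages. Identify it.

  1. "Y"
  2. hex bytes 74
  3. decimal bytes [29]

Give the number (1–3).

Key "piv" = 70 69 76 is 3 bytes ≤ B = 6; zero-pad to 6 bytes: K' = 70 69 76 00 00 00.
K' ⊕ ipad = 46 5f 40 36 36 36; K' ⊕ opad = 2c 35 2a 5c 5c 5c.
m1: inner = H(46 5f 40 36 36 36 59) = 01 e0; tag = H(2c 35 2a 5c 5c 5c 01 e0) = 0280
m2: inner = H(46 5f 40 36 36 36 74) = 01 fb; tag = H(2c 35 2a 5c 5c 5c 01 fb) = 029b ← matches
m3: inner = H(46 5f 40 36 36 36 1d) = 01 a4; tag = H(2c 35 2a 5c 5c 5c 01 a4) = 0244

2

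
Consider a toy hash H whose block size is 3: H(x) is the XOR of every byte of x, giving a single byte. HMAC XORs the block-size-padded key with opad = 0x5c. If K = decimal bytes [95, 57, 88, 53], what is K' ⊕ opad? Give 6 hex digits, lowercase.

Key decimal bytes [95, 57, 88, 53] = 5f 39 58 35 is 4 bytes > B = 3, so hash it first: H(key) = 0b, then zero-pad to 3 bytes: K' = 0b 00 00.
XOR each byte with 0x5c: 0b⊕5c=57, 00⊕5c=5c, 00⊕5c=5c.

575c5c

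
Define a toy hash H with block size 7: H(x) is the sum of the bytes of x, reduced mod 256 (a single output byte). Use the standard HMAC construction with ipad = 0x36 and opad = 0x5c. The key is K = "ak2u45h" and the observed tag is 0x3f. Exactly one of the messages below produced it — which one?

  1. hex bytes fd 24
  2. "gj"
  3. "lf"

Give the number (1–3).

2

Key "ak2u45h" = 61 6b 32 75 34 35 68 is exactly B = 7 bytes: K' = 61 6b 32 75 34 35 68.
K' ⊕ ipad = 57 5d 04 43 02 03 5e; K' ⊕ opad = 3d 37 6e 29 68 69 34.
m1: inner = H(57 5d 04 43 02 03 5e fd 24) = 7f; tag = H(3d 37 6e 29 68 69 34 7f) = 8f
m2: inner = H(57 5d 04 43 02 03 5e 67 6a) = 2f; tag = H(3d 37 6e 29 68 69 34 2f) = 3f ← matches
m3: inner = H(57 5d 04 43 02 03 5e 6c 66) = 30; tag = H(3d 37 6e 29 68 69 34 30) = 40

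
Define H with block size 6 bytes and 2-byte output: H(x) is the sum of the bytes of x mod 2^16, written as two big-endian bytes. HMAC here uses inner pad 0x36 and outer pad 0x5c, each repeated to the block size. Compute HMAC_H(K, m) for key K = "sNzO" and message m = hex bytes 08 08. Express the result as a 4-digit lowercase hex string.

Key "sNzO" = 73 4e 7a 4f is 4 bytes ≤ B = 6; zero-pad to 6 bytes: K' = 73 4e 7a 4f 00 00.
K' ⊕ ipad = 45 78 4c 79 36 36.  K' ⊕ opad = 2f 12 26 13 5c 5c.
Inner input = (K'⊕ipad) ∥ m = 45 78 4c 79 36 36 ∥ 08 08.
Inner hash: sum = 69+120+76+121+54+54+8+8 = 510 → 01 fe.
Outer input = (K'⊕opad) ∥ inner = 2f 12 26 13 5c 5c ∥ 01 fe.
Outer hash (tag): sum = 47+18+38+19+92+92+1+254 = 561 → 02 31.

0231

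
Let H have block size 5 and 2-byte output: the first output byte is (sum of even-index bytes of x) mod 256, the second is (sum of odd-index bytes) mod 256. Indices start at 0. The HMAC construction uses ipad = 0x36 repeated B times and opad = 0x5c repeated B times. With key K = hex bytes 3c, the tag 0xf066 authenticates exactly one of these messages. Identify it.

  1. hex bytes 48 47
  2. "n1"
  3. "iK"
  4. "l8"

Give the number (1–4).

Key hex bytes 3c is 1 byte ≤ B = 5; zero-pad to 5 bytes: K' = 3c 00 00 00 00.
K' ⊕ ipad = 0a 36 36 36 36; K' ⊕ opad = 60 5c 5c 5c 5c.
m1: inner = H(0a 36 36 36 36 48 47) = bd b4; tag = H(60 5c 5c 5c 5c bd b4) = cc75
m2: inner = H(0a 36 36 36 36 6e 31) = a7 da; tag = H(60 5c 5c 5c 5c a7 da) = f25f
m3: inner = H(0a 36 36 36 36 69 4b) = c1 d5; tag = H(60 5c 5c 5c 5c c1 d5) = ed79
m4: inner = H(0a 36 36 36 36 6c 38) = ae d8; tag = H(60 5c 5c 5c 5c ae d8) = f066 ← matches

4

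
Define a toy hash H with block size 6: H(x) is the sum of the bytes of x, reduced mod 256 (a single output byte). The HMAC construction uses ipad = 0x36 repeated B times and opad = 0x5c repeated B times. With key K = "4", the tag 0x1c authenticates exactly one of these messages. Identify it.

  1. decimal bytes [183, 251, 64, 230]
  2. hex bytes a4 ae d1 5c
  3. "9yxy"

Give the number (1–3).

Key "4" = 34 is 1 byte ≤ B = 6; zero-pad to 6 bytes: K' = 34 00 00 00 00 00.
K' ⊕ ipad = 02 36 36 36 36 36; K' ⊕ opad = 68 5c 5c 5c 5c 5c.
m1: inner = H(02 36 36 36 36 36 b7 fb 40 e6) = e8; tag = H(68 5c 5c 5c 5c 5c e8) = 1c ← matches
m2: inner = H(02 36 36 36 36 36 a4 ae d1 5c) = 8f; tag = H(68 5c 5c 5c 5c 5c 8f) = c3
m3: inner = H(02 36 36 36 36 36 39 79 78 79) = b3; tag = H(68 5c 5c 5c 5c 5c b3) = e7

1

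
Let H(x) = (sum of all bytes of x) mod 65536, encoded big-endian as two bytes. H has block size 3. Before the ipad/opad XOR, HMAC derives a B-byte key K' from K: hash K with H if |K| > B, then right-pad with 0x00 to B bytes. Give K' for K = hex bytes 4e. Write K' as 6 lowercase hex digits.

4e0000

Key hex bytes 4e is 1 byte ≤ B = 3; zero-pad to 3 bytes: K' = 4e 00 00.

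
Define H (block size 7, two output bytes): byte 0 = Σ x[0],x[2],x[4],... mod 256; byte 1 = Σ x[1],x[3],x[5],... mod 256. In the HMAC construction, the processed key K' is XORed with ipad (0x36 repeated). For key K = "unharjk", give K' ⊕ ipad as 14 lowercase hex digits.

Key "unharjk" = 75 6e 68 61 72 6a 6b is exactly B = 7 bytes: K' = 75 6e 68 61 72 6a 6b.
XOR each byte with 0x36: 75⊕36=43, 6e⊕36=58, 68⊕36=5e, 61⊕36=57, 72⊕36=44, 6a⊕36=5c, 6b⊕36=5d.

43585e57445c5d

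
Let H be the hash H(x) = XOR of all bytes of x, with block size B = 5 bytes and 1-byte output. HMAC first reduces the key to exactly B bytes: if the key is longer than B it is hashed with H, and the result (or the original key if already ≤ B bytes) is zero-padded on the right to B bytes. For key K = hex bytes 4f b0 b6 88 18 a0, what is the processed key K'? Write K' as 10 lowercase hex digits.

|K| = 6 > B = 5, so first hash the key.
H(K): XOR 4f⊕b0⊕b6⊕88⊕18⊕a0 = 79.
Zero-pad H(K) = 79 to 5 bytes: K' = 79 00 00 00 00.

7900000000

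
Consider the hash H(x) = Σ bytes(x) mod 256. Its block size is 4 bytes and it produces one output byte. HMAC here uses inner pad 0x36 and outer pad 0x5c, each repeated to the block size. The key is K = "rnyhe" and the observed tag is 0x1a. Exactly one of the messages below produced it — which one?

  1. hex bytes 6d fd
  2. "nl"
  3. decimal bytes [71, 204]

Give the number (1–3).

Key "rnyhe" = 72 6e 79 68 65 is 5 bytes > B = 4, so hash it first: H(key) = 26, then zero-pad to 4 bytes: K' = 26 00 00 00.
K' ⊕ ipad = 10 36 36 36; K' ⊕ opad = 7a 5c 5c 5c.
m1: inner = H(10 36 36 36 6d fd) = 1c; tag = H(7a 5c 5c 5c 1c) = aa
m2: inner = H(10 36 36 36 6e 6c) = 8c; tag = H(7a 5c 5c 5c 8c) = 1a ← matches
m3: inner = H(10 36 36 36 47 cc) = c5; tag = H(7a 5c 5c 5c c5) = 53

2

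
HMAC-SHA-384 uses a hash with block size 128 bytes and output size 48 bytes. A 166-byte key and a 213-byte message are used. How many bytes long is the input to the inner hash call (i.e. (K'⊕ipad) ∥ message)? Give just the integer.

Key is 166 > 128 bytes, so it is hashed to 48 bytes then zero-padded to 128: |K'| = 128.
Inner input = (K'⊕ipad) ∥ m → 128 + 213 = 341 bytes.

341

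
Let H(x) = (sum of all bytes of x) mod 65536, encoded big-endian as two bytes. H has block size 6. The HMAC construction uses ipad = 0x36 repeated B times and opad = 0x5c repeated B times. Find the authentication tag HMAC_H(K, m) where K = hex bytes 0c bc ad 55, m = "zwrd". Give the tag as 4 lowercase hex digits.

03da

Key hex bytes 0c bc ad 55 is 4 bytes ≤ B = 6; zero-pad to 6 bytes: K' = 0c bc ad 55 00 00.
K' ⊕ ipad = 3a 8a 9b 63 36 36.  K' ⊕ opad = 50 e0 f1 09 5c 5c.
Inner input = (K'⊕ipad) ∥ m = 3a 8a 9b 63 36 36 ∥ 7a 77 72 64.
Inner hash: sum = 58+138+155+99+54+54+122+119+114+100 = 1013 → 03 f5.
Outer input = (K'⊕opad) ∥ inner = 50 e0 f1 09 5c 5c ∥ 03 f5.
Outer hash (tag): sum = 80+224+241+9+92+92+3+245 = 986 → 03 da.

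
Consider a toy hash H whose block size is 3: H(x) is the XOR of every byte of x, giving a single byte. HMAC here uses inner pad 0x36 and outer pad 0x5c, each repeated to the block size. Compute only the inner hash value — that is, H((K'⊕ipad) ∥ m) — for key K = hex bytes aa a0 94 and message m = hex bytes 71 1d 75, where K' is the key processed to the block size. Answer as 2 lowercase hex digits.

Key hex bytes aa a0 94 is exactly B = 3 bytes: K' = aa a0 94.
K' ⊕ ipad = 9c 96 a2.
Inner input = 9c 96 a2 ∥ 71 1d 75.
Inner hash: XOR 9c⊕96⊕a2⊕71⊕1d⊕75 = b1.

b1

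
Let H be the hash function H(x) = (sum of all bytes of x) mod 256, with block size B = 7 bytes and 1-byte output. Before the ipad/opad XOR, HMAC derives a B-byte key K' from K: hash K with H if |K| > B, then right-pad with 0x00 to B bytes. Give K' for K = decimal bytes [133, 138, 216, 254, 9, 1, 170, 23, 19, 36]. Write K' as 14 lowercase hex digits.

e7000000000000

|K| = 10 > B = 7, so first hash the key.
H(K): sum = 133+138+216+254+9+1+170+23+19+36 = 999; mod 256 = 231 → e7.
Zero-pad H(K) = e7 to 7 bytes: K' = e7 00 00 00 00 00 00.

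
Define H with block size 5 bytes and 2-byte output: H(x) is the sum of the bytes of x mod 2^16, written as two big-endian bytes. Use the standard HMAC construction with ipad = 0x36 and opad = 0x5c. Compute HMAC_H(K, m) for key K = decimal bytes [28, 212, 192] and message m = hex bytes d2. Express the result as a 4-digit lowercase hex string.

Key decimal bytes [28, 212, 192] = 1c d4 c0 is 3 bytes ≤ B = 5; zero-pad to 5 bytes: K' = 1c d4 c0 00 00.
K' ⊕ ipad = 2a e2 f6 36 36.  K' ⊕ opad = 40 88 9c 5c 5c.
Inner input = (K'⊕ipad) ∥ m = 2a e2 f6 36 36 ∥ d2.
Inner hash: sum = 42+226+246+54+54+210 = 832 → 03 40.
Outer input = (K'⊕opad) ∥ inner = 40 88 9c 5c 5c ∥ 03 40.
Outer hash (tag): sum = 64+136+156+92+92+3+64 = 607 → 02 5f.

025f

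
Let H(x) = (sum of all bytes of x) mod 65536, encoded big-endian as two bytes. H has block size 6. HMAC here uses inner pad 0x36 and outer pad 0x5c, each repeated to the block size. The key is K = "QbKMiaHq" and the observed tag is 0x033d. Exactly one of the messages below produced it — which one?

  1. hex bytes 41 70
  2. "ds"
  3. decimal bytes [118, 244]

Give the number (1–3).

Key "QbKMiaHq" = 51 62 4b 4d 69 61 48 71 is 8 bytes > B = 6, so hash it first: H(key) = 02 ce, then zero-pad to 6 bytes: K' = 02 ce 00 00 00 00.
K' ⊕ ipad = 34 f8 36 36 36 36; K' ⊕ opad = 5e 92 5c 5c 5c 5c.
m1: inner = H(34 f8 36 36 36 36 41 70) = 02 b5; tag = H(5e 92 5c 5c 5c 5c 02 b5) = 0317
m2: inner = H(34 f8 36 36 36 36 64 73) = 02 db; tag = H(5e 92 5c 5c 5c 5c 02 db) = 033d ← matches
m3: inner = H(34 f8 36 36 36 36 76 f4) = 03 6e; tag = H(5e 92 5c 5c 5c 5c 03 6e) = 02d1

2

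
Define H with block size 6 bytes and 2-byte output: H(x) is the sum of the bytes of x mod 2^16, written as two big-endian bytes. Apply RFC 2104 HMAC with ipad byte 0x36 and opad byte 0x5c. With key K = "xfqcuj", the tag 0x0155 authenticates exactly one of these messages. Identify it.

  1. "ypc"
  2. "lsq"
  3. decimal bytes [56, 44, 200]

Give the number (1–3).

2

Key "xfqcuj" = 78 66 71 63 75 6a is exactly B = 6 bytes: K' = 78 66 71 63 75 6a.
K' ⊕ ipad = 4e 50 47 55 43 5c; K' ⊕ opad = 24 3a 2d 3f 29 36.
m1: inner = H(4e 50 47 55 43 5c 79 70 63) = 03 25; tag = H(24 3a 2d 3f 29 36 03 25) = 0151
m2: inner = H(4e 50 47 55 43 5c 6c 73 71) = 03 29; tag = H(24 3a 2d 3f 29 36 03 29) = 0155 ← matches
m3: inner = H(4e 50 47 55 43 5c 38 2c c8) = 03 05; tag = H(24 3a 2d 3f 29 36 03 05) = 0131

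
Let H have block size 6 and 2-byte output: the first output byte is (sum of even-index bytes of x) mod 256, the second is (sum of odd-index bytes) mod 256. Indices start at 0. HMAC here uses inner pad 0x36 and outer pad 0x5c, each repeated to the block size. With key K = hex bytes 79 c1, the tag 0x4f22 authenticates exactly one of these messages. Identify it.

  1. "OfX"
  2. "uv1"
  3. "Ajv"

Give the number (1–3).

3

Key hex bytes 79 c1 is 2 bytes ≤ B = 6; zero-pad to 6 bytes: K' = 79 c1 00 00 00 00.
K' ⊕ ipad = 4f f7 36 36 36 36; K' ⊕ opad = 25 9d 5c 5c 5c 5c.
m1: inner = H(4f f7 36 36 36 36 4f 66 58) = 62 c9; tag = H(25 9d 5c 5c 5c 5c 62 c9) = 3f1e
m2: inner = H(4f f7 36 36 36 36 75 76 31) = 61 d9; tag = H(25 9d 5c 5c 5c 5c 61 d9) = 3e2e
m3: inner = H(4f f7 36 36 36 36 41 6a 76) = 72 cd; tag = H(25 9d 5c 5c 5c 5c 72 cd) = 4f22 ← matches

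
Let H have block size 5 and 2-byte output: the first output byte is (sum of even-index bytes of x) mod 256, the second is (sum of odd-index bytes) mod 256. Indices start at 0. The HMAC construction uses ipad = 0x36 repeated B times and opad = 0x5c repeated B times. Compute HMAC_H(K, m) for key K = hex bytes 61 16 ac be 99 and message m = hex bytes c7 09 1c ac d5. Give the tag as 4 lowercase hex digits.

Key hex bytes 61 16 ac be 99 is exactly B = 5 bytes: K' = 61 16 ac be 99.
K' ⊕ ipad = 57 20 9a 88 af.  K' ⊕ opad = 3d 4a f0 e2 c5.
Inner input = (K'⊕ipad) ∥ m = 57 20 9a 88 af ∥ c7 09 1c ac d5.
Inner hash: even-index sum = 597 mod 256 = 85; odd-index sum = 608 mod 256 = 96 → 55 60.
Outer input = (K'⊕opad) ∥ inner = 3d 4a f0 e2 c5 ∥ 55 60.
Outer hash (tag): even-index sum = 594 mod 256 = 82; odd-index sum = 385 mod 256 = 129 → 52 81.

5281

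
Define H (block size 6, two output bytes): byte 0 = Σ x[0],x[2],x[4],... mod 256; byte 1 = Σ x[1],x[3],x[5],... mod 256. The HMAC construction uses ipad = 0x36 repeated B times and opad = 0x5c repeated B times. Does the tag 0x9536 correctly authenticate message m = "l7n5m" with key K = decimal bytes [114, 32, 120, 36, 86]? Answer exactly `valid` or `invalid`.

Key decimal bytes [114, 32, 120, 36, 86] = 72 20 78 24 56 is 5 bytes ≤ B = 6; zero-pad to 6 bytes: K' = 72 20 78 24 56 00.
K' ⊕ ipad = 44 16 4e 12 60 36; K' ⊕ opad = 2e 7c 24 78 0a 5c.
Inner hash: even-index sum = 569 mod 256 = 57; odd-index sum = 202 mod 256 = 202 → 39 ca.
Outer hash (recomputed tag): even-index sum = 149 mod 256 = 149; odd-index sum = 538 mod 256 = 26 → 95 1a.
Recomputed tag = 951a; claimed = 9536 → mismatch.

invalid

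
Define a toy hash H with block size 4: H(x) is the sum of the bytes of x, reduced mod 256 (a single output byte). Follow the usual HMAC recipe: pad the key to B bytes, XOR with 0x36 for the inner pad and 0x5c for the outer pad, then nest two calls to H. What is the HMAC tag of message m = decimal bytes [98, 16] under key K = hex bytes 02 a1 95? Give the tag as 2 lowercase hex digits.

96

Key hex bytes 02 a1 95 is 3 bytes ≤ B = 4; zero-pad to 4 bytes: K' = 02 a1 95 00.
K' ⊕ ipad = 34 97 a3 36.  K' ⊕ opad = 5e fd c9 5c.
Inner input = (K'⊕ipad) ∥ m = 34 97 a3 36 ∥ 62 10.
Inner hash: sum = 52+151+163+54+98+16 = 534; mod 256 = 22 → 16.
Outer input = (K'⊕opad) ∥ inner = 5e fd c9 5c ∥ 16.
Outer hash (tag): sum = 94+253+201+92+22 = 662; mod 256 = 150 → 96.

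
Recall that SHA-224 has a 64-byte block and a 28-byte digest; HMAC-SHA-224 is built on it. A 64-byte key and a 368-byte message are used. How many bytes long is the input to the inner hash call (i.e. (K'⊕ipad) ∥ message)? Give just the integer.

432

Key is 64 ≤ 64 bytes, zero-padded: |K'| = 64.
Inner input = (K'⊕ipad) ∥ m → 64 + 368 = 432 bytes.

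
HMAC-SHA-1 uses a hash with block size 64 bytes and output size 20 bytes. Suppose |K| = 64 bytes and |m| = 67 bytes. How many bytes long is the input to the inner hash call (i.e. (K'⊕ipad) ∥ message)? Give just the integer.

Key is 64 ≤ 64 bytes, zero-padded: |K'| = 64.
Inner input = (K'⊕ipad) ∥ m → 64 + 67 = 131 bytes.

131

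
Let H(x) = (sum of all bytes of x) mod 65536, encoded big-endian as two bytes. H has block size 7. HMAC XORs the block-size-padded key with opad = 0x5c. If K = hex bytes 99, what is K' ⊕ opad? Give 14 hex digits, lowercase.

c55c5c5c5c5c5c

Key hex bytes 99 is 1 byte ≤ B = 7; zero-pad to 7 bytes: K' = 99 00 00 00 00 00 00.
XOR each byte with 0x5c: 99⊕5c=c5, 00⊕5c=5c, 00⊕5c=5c, 00⊕5c=5c, 00⊕5c=5c, 00⊕5c=5c, 00⊕5c=5c.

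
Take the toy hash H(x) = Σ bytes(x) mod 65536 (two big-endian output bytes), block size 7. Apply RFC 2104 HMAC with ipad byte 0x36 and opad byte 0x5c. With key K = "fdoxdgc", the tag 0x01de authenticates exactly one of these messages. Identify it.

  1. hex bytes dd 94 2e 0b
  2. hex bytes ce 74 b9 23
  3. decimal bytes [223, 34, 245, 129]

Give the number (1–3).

Key "fdoxdgc" = 66 64 6f 78 64 67 63 is exactly B = 7 bytes: K' = 66 64 6f 78 64 67 63.
K' ⊕ ipad = 50 52 59 4e 52 51 55; K' ⊕ opad = 3a 38 33 24 38 3b 3f.
m1: inner = H(50 52 59 4e 52 51 55 dd 94 2e 0b) = 03 eb; tag = H(3a 38 33 24 38 3b 3f 03 eb) = 0269
m2: inner = H(50 52 59 4e 52 51 55 ce 74 b9 23) = 04 5f; tag = H(3a 38 33 24 38 3b 3f 04 5f) = 01de ← matches
m3: inner = H(50 52 59 4e 52 51 55 df 22 f5 81) = 04 b8; tag = H(3a 38 33 24 38 3b 3f 04 b8) = 0237

2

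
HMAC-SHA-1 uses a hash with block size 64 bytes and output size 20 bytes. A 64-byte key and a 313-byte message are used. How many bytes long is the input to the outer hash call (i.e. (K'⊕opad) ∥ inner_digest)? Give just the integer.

84

Key is 64 ≤ 64 bytes, zero-padded: |K'| = 64.
Outer input = (K'⊕opad) ∥ H(inner) → 64 + 20 = 84 bytes.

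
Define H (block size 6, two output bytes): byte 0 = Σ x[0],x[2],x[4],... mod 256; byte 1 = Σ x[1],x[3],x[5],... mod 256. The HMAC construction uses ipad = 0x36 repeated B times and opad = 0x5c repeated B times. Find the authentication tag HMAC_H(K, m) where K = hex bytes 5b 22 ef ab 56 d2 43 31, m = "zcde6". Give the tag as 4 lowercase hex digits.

cc5e

Key hex bytes 5b 22 ef ab 56 d2 43 31 is 8 bytes > B = 6, so hash it first: H(key) = e3 d0, then zero-pad to 6 bytes: K' = e3 d0 00 00 00 00.
K' ⊕ ipad = d5 e6 36 36 36 36.  K' ⊕ opad = bf 8c 5c 5c 5c 5c.
Inner input = (K'⊕ipad) ∥ m = d5 e6 36 36 36 36 ∥ 7a 63 64 65 36.
Inner hash: even-index sum = 597 mod 256 = 85; odd-index sum = 538 mod 256 = 26 → 55 1a.
Outer input = (K'⊕opad) ∥ inner = bf 8c 5c 5c 5c 5c ∥ 55 1a.
Outer hash (tag): even-index sum = 460 mod 256 = 204; odd-index sum = 350 mod 256 = 94 → cc 5e.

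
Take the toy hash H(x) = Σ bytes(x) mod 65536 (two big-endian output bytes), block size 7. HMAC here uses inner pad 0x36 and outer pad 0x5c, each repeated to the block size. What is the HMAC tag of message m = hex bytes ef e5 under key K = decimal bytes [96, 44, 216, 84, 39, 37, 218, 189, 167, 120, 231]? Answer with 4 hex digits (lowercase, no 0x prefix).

Key decimal bytes [96, 44, 216, 84, 39, 37, 218, 189, 167, 120, 231] = 60 2c d8 54 27 25 da bd a7 78 e7 is 11 bytes > B = 7, so hash it first: H(key) = 05 a1, then zero-pad to 7 bytes: K' = 05 a1 00 00 00 00 00.
K' ⊕ ipad = 33 97 36 36 36 36 36.  K' ⊕ opad = 59 fd 5c 5c 5c 5c 5c.
Inner input = (K'⊕ipad) ∥ m = 33 97 36 36 36 36 36 ∥ ef e5.
Inner hash: sum = 51+151+54+54+54+54+54+239+229 = 940 → 03 ac.
Outer input = (K'⊕opad) ∥ inner = 59 fd 5c 5c 5c 5c 5c ∥ 03 ac.
Outer hash (tag): sum = 89+253+92+92+92+92+92+3+172 = 977 → 03 d1.

03d1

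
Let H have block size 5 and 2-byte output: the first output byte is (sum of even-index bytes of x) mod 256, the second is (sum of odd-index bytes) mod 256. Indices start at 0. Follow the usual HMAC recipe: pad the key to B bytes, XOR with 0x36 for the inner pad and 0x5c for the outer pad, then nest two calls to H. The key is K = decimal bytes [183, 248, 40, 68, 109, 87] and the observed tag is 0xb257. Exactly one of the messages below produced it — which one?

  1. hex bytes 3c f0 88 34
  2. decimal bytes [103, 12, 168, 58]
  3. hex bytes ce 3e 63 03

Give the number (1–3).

Key decimal bytes [183, 248, 40, 68, 109, 87] = b7 f8 28 44 6d 57 is 6 bytes > B = 5, so hash it first: H(key) = 4c 93, then zero-pad to 5 bytes: K' = 4c 93 00 00 00.
K' ⊕ ipad = 7a a5 36 36 36; K' ⊕ opad = 10 cf 5c 5c 5c.
m1: inner = H(7a a5 36 36 36 3c f0 88 34) = 0a 9f; tag = H(10 cf 5c 5c 5c 0a 9f) = 6735
m2: inner = H(7a a5 36 36 36 67 0c a8 3a) = 2c ea; tag = H(10 cf 5c 5c 5c 2c ea) = b257 ← matches
m3: inner = H(7a a5 36 36 36 ce 3e 63 03) = 27 0c; tag = H(10 cf 5c 5c 5c 27 0c) = d452

2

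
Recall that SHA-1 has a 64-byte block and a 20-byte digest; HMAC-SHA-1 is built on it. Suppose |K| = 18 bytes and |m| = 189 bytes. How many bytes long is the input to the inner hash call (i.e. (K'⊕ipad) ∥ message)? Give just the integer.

Key is 18 ≤ 64 bytes, zero-padded: |K'| = 64.
Inner input = (K'⊕ipad) ∥ m → 64 + 189 = 253 bytes.

253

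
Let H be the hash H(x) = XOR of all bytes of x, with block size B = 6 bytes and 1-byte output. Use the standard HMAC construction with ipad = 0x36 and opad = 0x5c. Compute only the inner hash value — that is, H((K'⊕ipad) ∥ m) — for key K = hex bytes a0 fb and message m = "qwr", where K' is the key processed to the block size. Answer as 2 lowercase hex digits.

Key hex bytes a0 fb is 2 bytes ≤ B = 6; zero-pad to 6 bytes: K' = a0 fb 00 00 00 00.
K' ⊕ ipad = 96 cd 36 36 36 36.
Inner input = 96 cd 36 36 36 36 ∥ 71 77 72.
Inner hash: XOR 96⊕cd⊕36⊕36⊕36⊕36⊕71⊕77⊕72 = 2f.

2f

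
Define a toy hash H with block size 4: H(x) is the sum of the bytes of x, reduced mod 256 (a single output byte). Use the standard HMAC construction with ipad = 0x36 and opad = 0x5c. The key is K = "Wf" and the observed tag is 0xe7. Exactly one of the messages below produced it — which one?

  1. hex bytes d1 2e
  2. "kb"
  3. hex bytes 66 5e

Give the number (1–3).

Key "Wf" = 57 66 is 2 bytes ≤ B = 4; zero-pad to 4 bytes: K' = 57 66 00 00.
K' ⊕ ipad = 61 50 36 36; K' ⊕ opad = 0b 3a 5c 5c.
m1: inner = H(61 50 36 36 d1 2e) = 1c; tag = H(0b 3a 5c 5c 1c) = 19
m2: inner = H(61 50 36 36 6b 62) = ea; tag = H(0b 3a 5c 5c ea) = e7 ← matches
m3: inner = H(61 50 36 36 66 5e) = e1; tag = H(0b 3a 5c 5c e1) = de

2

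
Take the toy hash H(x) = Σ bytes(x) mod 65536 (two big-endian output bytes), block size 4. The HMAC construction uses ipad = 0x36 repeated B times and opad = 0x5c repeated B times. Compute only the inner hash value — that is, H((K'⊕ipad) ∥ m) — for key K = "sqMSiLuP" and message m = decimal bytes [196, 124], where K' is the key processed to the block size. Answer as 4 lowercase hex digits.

02a8

Key "sqMSiLuP" = 73 71 4d 53 69 4c 75 50 is 8 bytes > B = 4, so hash it first: H(key) = 02 fe, then zero-pad to 4 bytes: K' = 02 fe 00 00.
K' ⊕ ipad = 34 c8 36 36.
Inner input = 34 c8 36 36 ∥ c4 7c.
Inner hash: sum = 52+200+54+54+196+124 = 680 → 02 a8.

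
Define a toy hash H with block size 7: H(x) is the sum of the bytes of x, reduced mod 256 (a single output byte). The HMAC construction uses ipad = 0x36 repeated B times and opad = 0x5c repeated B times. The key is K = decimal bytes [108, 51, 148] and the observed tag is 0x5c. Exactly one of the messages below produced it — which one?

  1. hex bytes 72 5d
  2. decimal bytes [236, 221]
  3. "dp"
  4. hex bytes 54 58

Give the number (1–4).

4

Key decimal bytes [108, 51, 148] = 6c 33 94 is 3 bytes ≤ B = 7; zero-pad to 7 bytes: K' = 6c 33 94 00 00 00 00.
K' ⊕ ipad = 5a 05 a2 36 36 36 36; K' ⊕ opad = 30 6f c8 5c 5c 5c 5c.
m1: inner = H(5a 05 a2 36 36 36 36 72 5d) = a8; tag = H(30 6f c8 5c 5c 5c 5c a8) = 7f
m2: inner = H(5a 05 a2 36 36 36 36 ec dd) = a2; tag = H(30 6f c8 5c 5c 5c 5c a2) = 79
m3: inner = H(5a 05 a2 36 36 36 36 64 70) = ad; tag = H(30 6f c8 5c 5c 5c 5c ad) = 84
m4: inner = H(5a 05 a2 36 36 36 36 54 58) = 85; tag = H(30 6f c8 5c 5c 5c 5c 85) = 5c ← matches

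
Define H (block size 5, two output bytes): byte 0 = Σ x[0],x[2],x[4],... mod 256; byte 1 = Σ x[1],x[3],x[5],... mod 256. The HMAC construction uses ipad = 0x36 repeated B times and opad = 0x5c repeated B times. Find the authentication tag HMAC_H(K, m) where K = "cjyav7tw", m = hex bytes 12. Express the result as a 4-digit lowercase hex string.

e9dd

Key "cjyav7tw" = 63 6a 79 61 76 37 74 77 is 8 bytes > B = 5, so hash it first: H(key) = c6 79, then zero-pad to 5 bytes: K' = c6 79 00 00 00.
K' ⊕ ipad = f0 4f 36 36 36.  K' ⊕ opad = 9a 25 5c 5c 5c.
Inner input = (K'⊕ipad) ∥ m = f0 4f 36 36 36 ∥ 12.
Inner hash: even-index sum = 348 mod 256 = 92; odd-index sum = 151 mod 256 = 151 → 5c 97.
Outer input = (K'⊕opad) ∥ inner = 9a 25 5c 5c 5c ∥ 5c 97.
Outer hash (tag): even-index sum = 489 mod 256 = 233; odd-index sum = 221 mod 256 = 221 → e9 dd.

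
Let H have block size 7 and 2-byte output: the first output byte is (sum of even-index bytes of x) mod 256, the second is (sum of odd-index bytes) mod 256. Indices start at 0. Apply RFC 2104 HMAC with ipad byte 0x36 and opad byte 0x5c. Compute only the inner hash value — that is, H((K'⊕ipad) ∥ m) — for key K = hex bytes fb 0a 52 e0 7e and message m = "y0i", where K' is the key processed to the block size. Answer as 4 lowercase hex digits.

df2a

Key hex bytes fb 0a 52 e0 7e is 5 bytes ≤ B = 7; zero-pad to 7 bytes: K' = fb 0a 52 e0 7e 00 00.
K' ⊕ ipad = cd 3c 64 d6 48 36 36.
Inner input = cd 3c 64 d6 48 36 36 ∥ 79 30 69.
Inner hash: even-index sum = 479 mod 256 = 223; odd-index sum = 554 mod 256 = 42 → df 2a.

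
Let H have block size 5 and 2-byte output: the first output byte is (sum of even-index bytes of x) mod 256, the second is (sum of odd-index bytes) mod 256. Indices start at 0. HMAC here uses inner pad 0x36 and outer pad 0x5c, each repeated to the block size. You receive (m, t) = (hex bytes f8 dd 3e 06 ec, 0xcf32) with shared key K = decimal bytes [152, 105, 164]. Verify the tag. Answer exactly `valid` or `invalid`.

Key decimal bytes [152, 105, 164] = 98 69 a4 is 3 bytes ≤ B = 5; zero-pad to 5 bytes: K' = 98 69 a4 00 00.
K' ⊕ ipad = ae 5f 92 36 36; K' ⊕ opad = c4 35 f8 5c 5c.
Inner hash: even-index sum = 601 mod 256 = 89; odd-index sum = 695 mod 256 = 183 → 59 b7.
Outer hash (recomputed tag): even-index sum = 719 mod 256 = 207; odd-index sum = 234 mod 256 = 234 → cf ea.
Recomputed tag = cfea; claimed = cf32 → mismatch.

invalid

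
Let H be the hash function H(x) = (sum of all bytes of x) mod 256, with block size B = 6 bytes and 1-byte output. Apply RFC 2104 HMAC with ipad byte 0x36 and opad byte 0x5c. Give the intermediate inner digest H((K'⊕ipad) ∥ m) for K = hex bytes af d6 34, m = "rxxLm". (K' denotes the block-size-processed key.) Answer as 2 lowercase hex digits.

38

Key hex bytes af d6 34 is 3 bytes ≤ B = 6; zero-pad to 6 bytes: K' = af d6 34 00 00 00.
K' ⊕ ipad = 99 e0 02 36 36 36.
Inner input = 99 e0 02 36 36 36 ∥ 72 78 78 4c 6d.
Inner hash: sum = 153+224+2+54+54+54+114+120+120+76+109 = 1080; mod 256 = 56 → 38.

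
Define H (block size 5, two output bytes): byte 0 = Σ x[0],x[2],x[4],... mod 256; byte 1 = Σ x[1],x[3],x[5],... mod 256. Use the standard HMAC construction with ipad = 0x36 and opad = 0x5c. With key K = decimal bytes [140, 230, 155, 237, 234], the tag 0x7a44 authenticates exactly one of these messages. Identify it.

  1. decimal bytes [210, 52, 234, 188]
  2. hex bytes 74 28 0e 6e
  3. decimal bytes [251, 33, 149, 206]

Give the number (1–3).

Key decimal bytes [140, 230, 155, 237, 234] = 8c e6 9b ed ea is exactly B = 5 bytes: K' = 8c e6 9b ed ea.
K' ⊕ ipad = ba d0 ad db dc; K' ⊕ opad = d0 ba c7 b1 b6.
m1: inner = H(ba d0 ad db dc d2 34 ea bc) = 33 67; tag = H(d0 ba c7 b1 b6 33 67) = b49e
m2: inner = H(ba d0 ad db dc 74 28 0e 6e) = d9 2d; tag = H(d0 ba c7 b1 b6 d9 2d) = 7a44 ← matches
m3: inner = H(ba d0 ad db dc fb 21 95 ce) = 32 3b; tag = H(d0 ba c7 b1 b6 32 3b) = 889d

2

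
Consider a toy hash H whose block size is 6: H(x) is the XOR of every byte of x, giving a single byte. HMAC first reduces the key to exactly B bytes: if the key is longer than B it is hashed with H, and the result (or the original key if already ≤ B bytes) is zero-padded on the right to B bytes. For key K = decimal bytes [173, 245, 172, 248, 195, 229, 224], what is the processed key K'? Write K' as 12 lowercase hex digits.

ca0000000000

|K| = 7 > B = 6, so first hash the key.
H(K): XOR ad⊕f5⊕ac⊕f8⊕c3⊕e5⊕e0 = ca.
Zero-pad H(K) = ca to 6 bytes: K' = ca 00 00 00 00 00.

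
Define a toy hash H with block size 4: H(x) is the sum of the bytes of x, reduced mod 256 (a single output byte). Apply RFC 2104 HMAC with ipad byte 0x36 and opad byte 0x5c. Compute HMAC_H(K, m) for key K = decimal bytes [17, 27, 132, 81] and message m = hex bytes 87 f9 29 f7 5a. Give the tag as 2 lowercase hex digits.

Key decimal bytes [17, 27, 132, 81] = 11 1b 84 51 is exactly B = 4 bytes: K' = 11 1b 84 51.
K' ⊕ ipad = 27 2d b2 67.  K' ⊕ opad = 4d 47 d8 0d.
Inner input = (K'⊕ipad) ∥ m = 27 2d b2 67 ∥ 87 f9 29 f7 5a.
Inner hash: sum = 39+45+178+103+135+249+41+247+90 = 1127; mod 256 = 103 → 67.
Outer input = (K'⊕opad) ∥ inner = 4d 47 d8 0d ∥ 67.
Outer hash (tag): sum = 77+71+216+13+103 = 480; mod 256 = 224 → e0.

e0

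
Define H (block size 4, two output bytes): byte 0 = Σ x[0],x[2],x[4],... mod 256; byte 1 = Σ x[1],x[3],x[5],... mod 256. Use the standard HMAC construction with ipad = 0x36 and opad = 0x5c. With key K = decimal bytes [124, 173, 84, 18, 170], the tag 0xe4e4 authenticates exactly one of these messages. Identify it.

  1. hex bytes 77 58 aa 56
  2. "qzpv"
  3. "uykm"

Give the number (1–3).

Key decimal bytes [124, 173, 84, 18, 170] = 7c ad 54 12 aa is 5 bytes > B = 4, so hash it first: H(key) = 7a bf, then zero-pad to 4 bytes: K' = 7a bf 00 00.
K' ⊕ ipad = 4c 89 36 36; K' ⊕ opad = 26 e3 5c 5c.
m1: inner = H(4c 89 36 36 77 58 aa 56) = a3 6d; tag = H(26 e3 5c 5c a3 6d) = 25ac
m2: inner = H(4c 89 36 36 71 7a 70 76) = 63 af; tag = H(26 e3 5c 5c 63 af) = e5ee
m3: inner = H(4c 89 36 36 75 79 6b 6d) = 62 a5; tag = H(26 e3 5c 5c 62 a5) = e4e4 ← matches

3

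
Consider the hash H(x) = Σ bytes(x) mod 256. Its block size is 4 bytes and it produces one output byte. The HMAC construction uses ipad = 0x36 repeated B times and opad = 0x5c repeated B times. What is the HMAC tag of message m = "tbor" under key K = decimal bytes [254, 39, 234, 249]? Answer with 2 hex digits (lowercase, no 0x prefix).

b3

Key decimal bytes [254, 39, 234, 249] = fe 27 ea f9 is exactly B = 4 bytes: K' = fe 27 ea f9.
K' ⊕ ipad = c8 11 dc cf.  K' ⊕ opad = a2 7b b6 a5.
Inner input = (K'⊕ipad) ∥ m = c8 11 dc cf ∥ 74 62 6f 72.
Inner hash: sum = 200+17+220+207+116+98+111+114 = 1083; mod 256 = 59 → 3b.
Outer input = (K'⊕opad) ∥ inner = a2 7b b6 a5 ∥ 3b.
Outer hash (tag): sum = 162+123+182+165+59 = 691; mod 256 = 179 → b3.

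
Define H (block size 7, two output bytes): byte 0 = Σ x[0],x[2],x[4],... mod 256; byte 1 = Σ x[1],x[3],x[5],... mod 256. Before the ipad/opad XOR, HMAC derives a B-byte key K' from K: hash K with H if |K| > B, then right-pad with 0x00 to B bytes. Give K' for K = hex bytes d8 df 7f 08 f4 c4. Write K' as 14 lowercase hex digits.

d8df7f08f4c400

Key hex bytes d8 df 7f 08 f4 c4 is 6 bytes ≤ B = 7; zero-pad to 7 bytes: K' = d8 df 7f 08 f4 c4 00.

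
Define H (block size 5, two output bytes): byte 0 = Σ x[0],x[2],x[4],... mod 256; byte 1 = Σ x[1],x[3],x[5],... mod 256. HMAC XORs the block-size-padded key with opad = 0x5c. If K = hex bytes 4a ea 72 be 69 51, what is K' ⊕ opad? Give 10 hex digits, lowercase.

79a55c5c5c

Key hex bytes 4a ea 72 be 69 51 is 6 bytes > B = 5, so hash it first: H(key) = 25 f9, then zero-pad to 5 bytes: K' = 25 f9 00 00 00.
XOR each byte with 0x5c: 25⊕5c=79, f9⊕5c=a5, 00⊕5c=5c, 00⊕5c=5c, 00⊕5c=5c.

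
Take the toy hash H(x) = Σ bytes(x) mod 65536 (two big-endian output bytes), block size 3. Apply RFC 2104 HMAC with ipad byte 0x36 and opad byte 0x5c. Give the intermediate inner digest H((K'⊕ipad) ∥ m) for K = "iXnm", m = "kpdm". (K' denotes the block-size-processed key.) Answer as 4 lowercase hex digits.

02c3

Key "iXnm" = 69 58 6e 6d is 4 bytes > B = 3, so hash it first: H(key) = 01 9c, then zero-pad to 3 bytes: K' = 01 9c 00.
K' ⊕ ipad = 37 aa 36.
Inner input = 37 aa 36 ∥ 6b 70 64 6d.
Inner hash: sum = 55+170+54+107+112+100+109 = 707 → 02 c3.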